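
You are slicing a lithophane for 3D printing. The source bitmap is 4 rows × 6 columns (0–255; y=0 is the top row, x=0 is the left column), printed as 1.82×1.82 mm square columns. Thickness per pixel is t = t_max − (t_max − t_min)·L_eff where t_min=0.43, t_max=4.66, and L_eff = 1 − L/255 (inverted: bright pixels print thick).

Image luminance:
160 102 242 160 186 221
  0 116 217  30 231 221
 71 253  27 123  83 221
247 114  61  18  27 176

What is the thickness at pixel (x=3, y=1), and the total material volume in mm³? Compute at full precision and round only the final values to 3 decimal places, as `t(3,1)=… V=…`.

t(3,1)=0.928 V=215.893

span = t_max - t_min = 4.66 - 0.43 = 4.230
L(3,1) = 30, L_eff = 1 - 30/255 = 0.882353 (inverted)
t(3,1) = 4.66 - 4.230·0.882353 = 0.928
Σt over all 4·6 pixels = 554007/8500 ≈ 65.1772941
V = pitch²·Σt = 1.82²·554007/8500 = 215.893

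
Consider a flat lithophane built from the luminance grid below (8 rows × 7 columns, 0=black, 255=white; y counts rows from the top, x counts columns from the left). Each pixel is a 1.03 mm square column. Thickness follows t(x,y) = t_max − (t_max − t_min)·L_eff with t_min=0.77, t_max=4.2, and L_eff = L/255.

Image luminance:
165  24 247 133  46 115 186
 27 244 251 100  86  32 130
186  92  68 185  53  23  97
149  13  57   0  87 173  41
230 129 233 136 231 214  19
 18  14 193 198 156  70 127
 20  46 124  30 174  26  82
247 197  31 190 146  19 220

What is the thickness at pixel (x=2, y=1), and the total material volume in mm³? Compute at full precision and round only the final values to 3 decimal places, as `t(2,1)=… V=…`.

t(2,1)=0.824 V=156.340

span = t_max - t_min = 4.2 - 0.77 = 3.430
L(2,1) = 251, L_eff = 251/255 = 0.984314
t(2,1) = 4.2 - 3.430·0.984314 = 0.824
Σt over all 8·7 pixels = 375781/2550 ≈ 147.3650980
V = pitch²·Σt = 1.03²·375781/2550 = 156.340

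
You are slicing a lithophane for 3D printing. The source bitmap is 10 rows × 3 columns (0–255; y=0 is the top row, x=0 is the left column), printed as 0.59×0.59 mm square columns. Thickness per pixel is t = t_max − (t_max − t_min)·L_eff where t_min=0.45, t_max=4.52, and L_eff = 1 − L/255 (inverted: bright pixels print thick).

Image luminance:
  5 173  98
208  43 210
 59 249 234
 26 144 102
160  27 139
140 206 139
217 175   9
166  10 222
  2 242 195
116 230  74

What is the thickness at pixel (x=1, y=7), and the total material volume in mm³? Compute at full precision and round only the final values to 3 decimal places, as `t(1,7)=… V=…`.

span = t_max - t_min = 4.52 - 0.45 = 4.070
L(1,7) = 10, L_eff = 1 - 10/255 = 0.960784 (inverted)
t(1,7) = 4.52 - 4.070·0.960784 = 0.610
Σt over all 10·3 pixels = 66013/850 ≈ 77.6623529
V = pitch²·Σt = 0.59²·66013/850 = 27.034

t(1,7)=0.610 V=27.034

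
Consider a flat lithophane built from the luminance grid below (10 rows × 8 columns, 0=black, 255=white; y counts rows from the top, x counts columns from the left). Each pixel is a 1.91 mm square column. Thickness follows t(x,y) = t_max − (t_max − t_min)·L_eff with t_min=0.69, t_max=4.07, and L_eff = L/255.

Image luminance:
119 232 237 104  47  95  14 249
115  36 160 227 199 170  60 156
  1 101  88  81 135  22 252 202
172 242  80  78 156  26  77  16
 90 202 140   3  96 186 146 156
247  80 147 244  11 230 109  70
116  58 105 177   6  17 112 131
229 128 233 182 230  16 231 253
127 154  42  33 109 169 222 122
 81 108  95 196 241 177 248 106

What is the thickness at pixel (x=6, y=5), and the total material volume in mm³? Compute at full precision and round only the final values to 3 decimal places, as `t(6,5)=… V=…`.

t(6,5)=2.625 V=677.190

span = t_max - t_min = 4.07 - 0.69 = 3.380
L(6,5) = 109, L_eff = 109/255 = 0.427451
t(6,5) = 4.07 - 3.380·0.427451 = 2.625
Σt over all 10·8 pixels = 78892/425 ≈ 185.6282353
V = pitch²·Σt = 1.91²·78892/425 = 677.190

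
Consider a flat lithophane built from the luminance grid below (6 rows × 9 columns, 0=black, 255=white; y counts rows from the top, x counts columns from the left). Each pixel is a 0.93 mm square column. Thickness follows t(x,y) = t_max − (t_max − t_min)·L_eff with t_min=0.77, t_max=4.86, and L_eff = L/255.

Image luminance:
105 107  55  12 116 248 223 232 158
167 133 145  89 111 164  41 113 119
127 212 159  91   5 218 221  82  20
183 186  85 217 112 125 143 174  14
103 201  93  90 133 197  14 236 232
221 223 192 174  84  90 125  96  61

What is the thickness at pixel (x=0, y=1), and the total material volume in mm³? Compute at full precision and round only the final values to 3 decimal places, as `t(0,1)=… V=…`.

span = t_max - t_min = 4.86 - 0.77 = 4.090
L(0,1) = 167, L_eff = 167/255 = 0.654902
t(0,1) = 4.86 - 4.090·0.654902 = 2.181
Σt over all 6·9 pixels = 3715927/25500 ≈ 145.7226275
V = pitch²·Σt = 0.93²·3715927/25500 = 126.036

t(0,1)=2.181 V=126.036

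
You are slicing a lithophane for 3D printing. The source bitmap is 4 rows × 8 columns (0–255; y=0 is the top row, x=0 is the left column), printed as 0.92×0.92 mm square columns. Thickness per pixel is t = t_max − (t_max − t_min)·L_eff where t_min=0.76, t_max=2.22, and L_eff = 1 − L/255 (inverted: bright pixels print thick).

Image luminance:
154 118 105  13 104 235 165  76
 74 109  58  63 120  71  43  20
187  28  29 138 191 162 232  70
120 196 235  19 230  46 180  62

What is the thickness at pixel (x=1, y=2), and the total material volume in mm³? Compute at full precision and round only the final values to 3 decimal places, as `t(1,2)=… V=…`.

t(1,2)=0.920 V=38.287

span = t_max - t_min = 2.22 - 0.76 = 1.460
L(1,2) = 28, L_eff = 1 - 28/255 = 0.890196 (inverted)
t(1,2) = 2.22 - 1.460·0.890196 = 0.920
Σt over all 4·8 pixels = 576749/12750 ≈ 45.2352157
V = pitch²·Σt = 0.92²·576749/12750 = 38.287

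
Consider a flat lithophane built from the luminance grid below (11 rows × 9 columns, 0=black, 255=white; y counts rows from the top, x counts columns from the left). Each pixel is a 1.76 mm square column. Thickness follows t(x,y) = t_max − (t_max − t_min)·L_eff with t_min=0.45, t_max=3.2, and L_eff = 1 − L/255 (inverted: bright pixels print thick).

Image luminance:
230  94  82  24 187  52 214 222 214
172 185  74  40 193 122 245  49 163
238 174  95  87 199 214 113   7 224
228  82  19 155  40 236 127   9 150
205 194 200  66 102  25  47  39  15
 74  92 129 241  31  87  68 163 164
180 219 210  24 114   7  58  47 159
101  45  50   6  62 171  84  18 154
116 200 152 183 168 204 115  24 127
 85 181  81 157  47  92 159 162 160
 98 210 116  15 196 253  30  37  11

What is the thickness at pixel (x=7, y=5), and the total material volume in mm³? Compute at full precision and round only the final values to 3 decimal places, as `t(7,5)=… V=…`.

span = t_max - t_min = 3.2 - 0.45 = 2.750
L(7,5) = 163, L_eff = 1 - 163/255 = 0.360784 (inverted)
t(7,5) = 3.2 - 2.750·0.360784 = 2.208
Σt over all 11·9 pixels = 8866/51 ≈ 173.8431373
V = pitch²·Σt = 1.76²·8866/51 = 538.497

t(7,5)=2.208 V=538.497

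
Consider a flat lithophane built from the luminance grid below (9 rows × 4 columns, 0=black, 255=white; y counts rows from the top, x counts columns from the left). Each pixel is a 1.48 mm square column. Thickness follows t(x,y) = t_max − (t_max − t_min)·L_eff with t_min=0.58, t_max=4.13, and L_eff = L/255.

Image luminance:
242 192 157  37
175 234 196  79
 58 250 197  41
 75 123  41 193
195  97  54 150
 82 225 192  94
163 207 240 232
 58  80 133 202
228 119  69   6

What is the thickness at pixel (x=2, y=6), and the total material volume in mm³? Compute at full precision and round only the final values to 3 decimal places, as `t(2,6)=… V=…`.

span = t_max - t_min = 4.13 - 0.58 = 3.550
L(2,6) = 240, L_eff = 240/255 = 0.941176
t(2,6) = 4.13 - 3.550·0.941176 = 0.789
Σt over all 9·4 pixels = 98758/1275 ≈ 77.4572549
V = pitch²·Σt = 1.48²·98758/1275 = 169.662

t(2,6)=0.789 V=169.662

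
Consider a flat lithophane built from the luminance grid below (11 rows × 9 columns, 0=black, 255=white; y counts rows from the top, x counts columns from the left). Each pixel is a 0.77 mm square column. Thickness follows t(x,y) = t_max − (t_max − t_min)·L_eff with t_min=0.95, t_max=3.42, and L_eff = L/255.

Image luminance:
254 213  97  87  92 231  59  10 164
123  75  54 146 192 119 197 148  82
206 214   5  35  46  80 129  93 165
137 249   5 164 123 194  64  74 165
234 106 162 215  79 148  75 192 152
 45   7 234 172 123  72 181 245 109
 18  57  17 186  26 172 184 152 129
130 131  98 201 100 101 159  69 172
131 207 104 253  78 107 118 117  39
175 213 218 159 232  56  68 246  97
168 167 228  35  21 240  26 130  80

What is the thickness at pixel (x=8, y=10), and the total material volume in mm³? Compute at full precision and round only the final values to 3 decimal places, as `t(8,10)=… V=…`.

span = t_max - t_min = 3.42 - 0.95 = 2.470
L(8,10) = 80, L_eff = 80/255 = 0.313725
t(8,10) = 3.42 - 2.470·0.313725 = 2.645
Σt over all 11·9 pixels = 5458111/25500 ≈ 214.0435686
V = pitch²·Σt = 0.77²·5458111/25500 = 126.906

t(8,10)=2.645 V=126.906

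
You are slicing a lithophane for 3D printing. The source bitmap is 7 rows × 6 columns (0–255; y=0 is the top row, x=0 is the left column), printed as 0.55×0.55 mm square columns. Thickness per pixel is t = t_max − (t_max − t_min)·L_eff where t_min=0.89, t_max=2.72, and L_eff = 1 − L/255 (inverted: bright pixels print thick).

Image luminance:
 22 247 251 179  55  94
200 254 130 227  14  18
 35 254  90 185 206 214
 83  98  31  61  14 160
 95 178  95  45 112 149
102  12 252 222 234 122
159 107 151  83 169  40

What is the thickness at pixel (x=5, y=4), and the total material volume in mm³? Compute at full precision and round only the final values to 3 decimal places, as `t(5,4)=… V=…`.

span = t_max - t_min = 2.72 - 0.89 = 1.830
L(5,4) = 149, L_eff = 1 - 149/255 = 0.415686 (inverted)
t(5,4) = 2.72 - 1.830·0.415686 = 1.959
Σt over all 7·6 pixels = 650119/8500 ≈ 76.4845882
V = pitch²·Σt = 0.55²·650119/8500 = 23.137

t(5,4)=1.959 V=23.137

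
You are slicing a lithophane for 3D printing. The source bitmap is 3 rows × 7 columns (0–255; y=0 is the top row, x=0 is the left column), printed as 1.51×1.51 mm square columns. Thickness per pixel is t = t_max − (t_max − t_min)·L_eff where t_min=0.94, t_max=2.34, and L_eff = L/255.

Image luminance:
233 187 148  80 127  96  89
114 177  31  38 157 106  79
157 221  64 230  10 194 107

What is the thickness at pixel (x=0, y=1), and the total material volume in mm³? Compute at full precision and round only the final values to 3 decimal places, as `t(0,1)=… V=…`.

t(0,1)=1.714 V=78.933

span = t_max - t_min = 2.34 - 0.94 = 1.400
L(0,1) = 114, L_eff = 114/255 = 0.447059
t(0,1) = 2.34 - 1.400·0.447059 = 1.714
Σt over all 3·7 pixels = 88277/2550 ≈ 34.6184314
V = pitch²·Σt = 1.51²·88277/2550 = 78.933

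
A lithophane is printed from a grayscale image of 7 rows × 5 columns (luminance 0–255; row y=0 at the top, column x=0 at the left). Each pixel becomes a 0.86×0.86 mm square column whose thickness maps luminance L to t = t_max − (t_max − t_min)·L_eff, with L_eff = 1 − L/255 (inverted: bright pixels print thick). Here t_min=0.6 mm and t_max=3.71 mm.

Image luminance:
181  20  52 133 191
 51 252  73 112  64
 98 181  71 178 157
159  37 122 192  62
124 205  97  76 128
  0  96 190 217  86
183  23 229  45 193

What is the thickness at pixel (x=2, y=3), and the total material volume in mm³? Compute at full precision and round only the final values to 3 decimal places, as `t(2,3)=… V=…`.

span = t_max - t_min = 3.71 - 0.6 = 3.110
L(2,3) = 122, L_eff = 1 - 122/255 = 0.521569 (inverted)
t(2,3) = 3.71 - 3.110·0.521569 = 2.088
Σt over all 7·5 pixels = 310993/4250 ≈ 73.1748235
V = pitch²·Σt = 0.86²·310993/4250 = 54.120

t(2,3)=2.088 V=54.120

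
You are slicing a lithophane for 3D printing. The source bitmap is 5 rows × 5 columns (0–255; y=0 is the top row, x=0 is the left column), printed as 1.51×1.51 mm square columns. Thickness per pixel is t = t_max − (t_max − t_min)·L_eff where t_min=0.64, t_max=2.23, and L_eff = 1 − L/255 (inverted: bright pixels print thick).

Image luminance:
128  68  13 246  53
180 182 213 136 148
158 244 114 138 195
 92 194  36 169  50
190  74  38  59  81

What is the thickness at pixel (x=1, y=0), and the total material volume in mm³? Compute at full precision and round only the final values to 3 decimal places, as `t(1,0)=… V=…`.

t(1,0)=1.064 V=81.962

span = t_max - t_min = 2.23 - 0.64 = 1.590
L(1,0) = 68, L_eff = 1 - 68/255 = 0.733333 (inverted)
t(1,0) = 2.23 - 1.590·0.733333 = 1.064
Σt over all 5·5 pixels = 305547/8500 ≈ 35.9467059
V = pitch²·Σt = 1.51²·305547/8500 = 81.962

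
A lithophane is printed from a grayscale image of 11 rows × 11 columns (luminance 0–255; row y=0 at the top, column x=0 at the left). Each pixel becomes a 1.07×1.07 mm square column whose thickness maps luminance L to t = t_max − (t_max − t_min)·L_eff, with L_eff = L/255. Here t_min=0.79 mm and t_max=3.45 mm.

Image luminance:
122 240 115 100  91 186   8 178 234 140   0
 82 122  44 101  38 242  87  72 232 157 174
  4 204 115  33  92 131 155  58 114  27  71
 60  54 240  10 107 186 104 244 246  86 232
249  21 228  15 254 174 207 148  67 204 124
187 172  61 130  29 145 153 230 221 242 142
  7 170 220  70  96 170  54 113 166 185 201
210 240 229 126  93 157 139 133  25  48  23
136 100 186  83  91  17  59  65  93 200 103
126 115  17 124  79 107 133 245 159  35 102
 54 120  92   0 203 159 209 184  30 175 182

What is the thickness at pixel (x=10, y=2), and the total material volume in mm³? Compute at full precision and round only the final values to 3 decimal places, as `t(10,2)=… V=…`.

t(10,2)=2.709 V=294.030

span = t_max - t_min = 3.45 - 0.79 = 2.660
L(10,2) = 71, L_eff = 71/255 = 0.278431
t(10,2) = 3.45 - 2.660·0.278431 = 2.709
Σt over all 11·11 pixels = 2182947/8500 ≈ 256.8172941
V = pitch²·Σt = 1.07²·2182947/8500 = 294.030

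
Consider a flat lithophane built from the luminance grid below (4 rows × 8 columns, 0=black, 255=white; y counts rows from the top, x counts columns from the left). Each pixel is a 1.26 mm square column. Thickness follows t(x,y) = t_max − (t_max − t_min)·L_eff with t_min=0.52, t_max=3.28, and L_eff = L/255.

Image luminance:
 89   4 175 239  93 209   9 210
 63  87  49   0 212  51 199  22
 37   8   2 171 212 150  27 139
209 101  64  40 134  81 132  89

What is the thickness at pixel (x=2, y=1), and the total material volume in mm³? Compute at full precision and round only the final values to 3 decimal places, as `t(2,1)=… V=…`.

t(2,1)=2.750 V=109.809

span = t_max - t_min = 3.28 - 0.52 = 2.760
L(2,1) = 49, L_eff = 49/255 = 0.192157
t(2,1) = 3.28 - 2.760·0.192157 = 2.750
Σt over all 4·8 pixels = 146979/2125 ≈ 69.1665882
V = pitch²·Σt = 1.26²·146979/2125 = 109.809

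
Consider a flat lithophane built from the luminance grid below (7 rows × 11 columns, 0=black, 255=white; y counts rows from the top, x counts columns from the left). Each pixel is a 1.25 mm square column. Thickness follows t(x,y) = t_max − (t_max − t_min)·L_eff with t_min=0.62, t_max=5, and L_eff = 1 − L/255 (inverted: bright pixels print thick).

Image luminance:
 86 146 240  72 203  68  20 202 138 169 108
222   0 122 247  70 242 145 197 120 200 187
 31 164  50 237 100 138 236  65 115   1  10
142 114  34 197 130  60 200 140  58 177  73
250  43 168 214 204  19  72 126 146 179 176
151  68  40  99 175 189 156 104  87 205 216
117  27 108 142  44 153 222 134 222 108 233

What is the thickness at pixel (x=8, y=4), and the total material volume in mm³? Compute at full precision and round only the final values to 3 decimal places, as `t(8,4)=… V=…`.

t(8,4)=3.128 V=350.303

span = t_max - t_min = 5 - 0.62 = 4.380
L(8,4) = 146, L_eff = 1 - 146/255 = 0.427451 (inverted)
t(8,4) = 5 - 4.380·0.427451 = 3.128
Σt over all 7·11 pixels = 476412/2125 ≈ 224.1938824
V = pitch²·Σt = 1.25²·476412/2125 = 350.303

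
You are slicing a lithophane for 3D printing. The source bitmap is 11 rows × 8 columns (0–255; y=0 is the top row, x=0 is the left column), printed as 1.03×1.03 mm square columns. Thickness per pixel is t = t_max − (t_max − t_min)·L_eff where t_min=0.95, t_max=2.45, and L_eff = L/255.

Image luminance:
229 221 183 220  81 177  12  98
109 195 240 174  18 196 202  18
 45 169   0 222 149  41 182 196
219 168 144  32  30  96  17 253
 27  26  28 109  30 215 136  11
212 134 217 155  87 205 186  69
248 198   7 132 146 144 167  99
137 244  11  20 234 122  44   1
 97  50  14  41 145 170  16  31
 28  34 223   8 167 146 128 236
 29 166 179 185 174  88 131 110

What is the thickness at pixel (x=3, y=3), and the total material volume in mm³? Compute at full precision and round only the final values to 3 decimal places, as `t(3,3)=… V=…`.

span = t_max - t_min = 2.45 - 0.95 = 1.500
L(3,3) = 32, L_eff = 32/255 = 0.125490
t(3,3) = 2.45 - 1.500·0.125490 = 2.262
Σt over all 11·8 pixels = 25919/170 ≈ 152.4647059
V = pitch²·Σt = 1.03²·25919/170 = 161.750

t(3,3)=2.262 V=161.750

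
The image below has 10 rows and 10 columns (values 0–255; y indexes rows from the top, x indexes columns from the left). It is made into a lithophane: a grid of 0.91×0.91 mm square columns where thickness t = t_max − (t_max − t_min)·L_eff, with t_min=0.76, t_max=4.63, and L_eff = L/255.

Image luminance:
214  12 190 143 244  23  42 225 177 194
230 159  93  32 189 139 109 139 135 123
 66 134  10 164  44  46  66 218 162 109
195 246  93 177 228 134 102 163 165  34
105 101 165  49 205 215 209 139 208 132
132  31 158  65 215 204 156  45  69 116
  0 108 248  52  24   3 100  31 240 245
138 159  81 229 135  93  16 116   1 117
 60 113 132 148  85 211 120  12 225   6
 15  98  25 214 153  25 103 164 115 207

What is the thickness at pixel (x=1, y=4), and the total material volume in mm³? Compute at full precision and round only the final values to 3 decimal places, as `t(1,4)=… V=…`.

span = t_max - t_min = 4.63 - 0.76 = 3.870
L(1,4) = 101, L_eff = 101/255 = 0.396078
t(1,4) = 4.63 - 3.870·0.396078 = 3.097
Σt over all 10·10 pixels = 1164467/4250 ≈ 273.9922353
V = pitch²·Σt = 0.91²·1164467/4250 = 226.893

t(1,4)=3.097 V=226.893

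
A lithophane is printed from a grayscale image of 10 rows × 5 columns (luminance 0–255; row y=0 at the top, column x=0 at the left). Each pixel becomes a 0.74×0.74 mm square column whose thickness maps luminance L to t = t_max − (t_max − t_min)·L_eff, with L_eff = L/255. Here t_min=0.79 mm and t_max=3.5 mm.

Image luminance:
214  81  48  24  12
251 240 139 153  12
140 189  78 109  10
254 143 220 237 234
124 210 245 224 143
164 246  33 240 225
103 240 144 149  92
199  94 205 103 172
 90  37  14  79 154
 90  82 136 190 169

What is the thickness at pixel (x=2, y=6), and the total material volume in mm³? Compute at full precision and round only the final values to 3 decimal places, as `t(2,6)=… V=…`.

t(2,6)=1.970 V=54.022

span = t_max - t_min = 3.5 - 0.79 = 2.710
L(2,6) = 144, L_eff = 144/255 = 0.564706
t(2,6) = 3.5 - 2.710·0.564706 = 1.970
Σt over all 10·5 pixels = 628909/6375 ≈ 98.6523922
V = pitch²·Σt = 0.74²·628909/6375 = 54.022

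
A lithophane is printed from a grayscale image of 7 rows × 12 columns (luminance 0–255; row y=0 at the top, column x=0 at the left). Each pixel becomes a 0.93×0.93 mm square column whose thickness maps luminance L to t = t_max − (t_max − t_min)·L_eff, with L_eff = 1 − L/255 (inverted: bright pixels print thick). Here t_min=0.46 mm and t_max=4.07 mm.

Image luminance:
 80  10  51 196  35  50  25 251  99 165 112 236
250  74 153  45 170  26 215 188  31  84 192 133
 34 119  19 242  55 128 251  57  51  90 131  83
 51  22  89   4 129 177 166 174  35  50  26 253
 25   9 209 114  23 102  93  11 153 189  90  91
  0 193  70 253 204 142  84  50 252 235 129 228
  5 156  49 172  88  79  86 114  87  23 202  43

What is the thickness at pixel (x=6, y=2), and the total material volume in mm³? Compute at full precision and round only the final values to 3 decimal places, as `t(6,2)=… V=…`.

t(6,2)=4.013 V=148.026

span = t_max - t_min = 4.07 - 0.46 = 3.610
L(6,2) = 251, L_eff = 1 - 251/255 = 0.015686 (inverted)
t(6,2) = 4.07 - 3.610·0.015686 = 4.013
Σt over all 7·12 pixels = 72738/425 ≈ 171.1482353
V = pitch²·Σt = 0.93²·72738/425 = 148.026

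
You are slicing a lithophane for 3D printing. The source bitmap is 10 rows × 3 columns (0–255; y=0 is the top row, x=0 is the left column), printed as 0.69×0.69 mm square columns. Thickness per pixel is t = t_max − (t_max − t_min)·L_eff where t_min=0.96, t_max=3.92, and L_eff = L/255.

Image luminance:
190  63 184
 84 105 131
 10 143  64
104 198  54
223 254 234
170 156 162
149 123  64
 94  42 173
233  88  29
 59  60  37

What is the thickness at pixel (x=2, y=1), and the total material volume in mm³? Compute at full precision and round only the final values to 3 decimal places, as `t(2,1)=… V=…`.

t(2,1)=2.399 V=35.652

span = t_max - t_min = 3.92 - 0.96 = 2.960
L(2,1) = 131, L_eff = 131/255 = 0.513725
t(2,1) = 3.92 - 2.960·0.513725 = 2.399
Σt over all 10·3 pixels = 95476/1275 ≈ 74.8831373
V = pitch²·Σt = 0.69²·95476/1275 = 35.652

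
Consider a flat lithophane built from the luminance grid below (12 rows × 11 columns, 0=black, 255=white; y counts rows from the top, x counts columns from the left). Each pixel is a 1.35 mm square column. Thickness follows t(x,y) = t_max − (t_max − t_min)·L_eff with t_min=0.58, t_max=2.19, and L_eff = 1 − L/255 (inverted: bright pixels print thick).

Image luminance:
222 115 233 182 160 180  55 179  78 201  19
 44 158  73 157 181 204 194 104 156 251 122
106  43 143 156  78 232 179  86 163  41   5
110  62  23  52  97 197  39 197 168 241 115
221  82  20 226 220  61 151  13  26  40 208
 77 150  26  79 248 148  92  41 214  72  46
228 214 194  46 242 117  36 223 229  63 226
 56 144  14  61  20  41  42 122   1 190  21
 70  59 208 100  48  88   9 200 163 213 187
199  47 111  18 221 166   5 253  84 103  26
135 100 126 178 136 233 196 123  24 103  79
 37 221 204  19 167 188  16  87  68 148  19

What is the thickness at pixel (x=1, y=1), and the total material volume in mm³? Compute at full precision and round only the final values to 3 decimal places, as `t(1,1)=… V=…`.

span = t_max - t_min = 2.19 - 0.58 = 1.610
L(1,1) = 158, L_eff = 1 - 158/255 = 0.380392 (inverted)
t(1,1) = 2.19 - 1.610·0.380392 = 1.578
Σt over all 12·11 pixels = 4524577/25500 ≈ 177.4343922
V = pitch²·Σt = 1.35²·4524577/25500 = 323.374

t(1,1)=1.578 V=323.374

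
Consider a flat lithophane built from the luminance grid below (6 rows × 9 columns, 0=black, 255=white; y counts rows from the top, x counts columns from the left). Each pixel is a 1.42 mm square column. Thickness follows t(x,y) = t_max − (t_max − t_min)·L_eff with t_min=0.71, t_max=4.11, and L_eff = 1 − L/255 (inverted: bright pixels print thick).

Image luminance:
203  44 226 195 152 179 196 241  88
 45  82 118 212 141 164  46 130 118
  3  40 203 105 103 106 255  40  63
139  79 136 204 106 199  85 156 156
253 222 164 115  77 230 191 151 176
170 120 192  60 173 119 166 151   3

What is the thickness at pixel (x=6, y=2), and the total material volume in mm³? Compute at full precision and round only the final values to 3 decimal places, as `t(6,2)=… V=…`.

span = t_max - t_min = 4.11 - 0.71 = 3.400
L(6,2) = 255, L_eff = 1 - 255/255 = 0.000000 (inverted)
t(6,2) = 4.11 - 3.400·0.000000 = 4.110
Σt over all 6·9 pixels = 138.22
V = pitch²·Σt = 1.42²·138.22 = 278.707

t(6,2)=4.110 V=278.707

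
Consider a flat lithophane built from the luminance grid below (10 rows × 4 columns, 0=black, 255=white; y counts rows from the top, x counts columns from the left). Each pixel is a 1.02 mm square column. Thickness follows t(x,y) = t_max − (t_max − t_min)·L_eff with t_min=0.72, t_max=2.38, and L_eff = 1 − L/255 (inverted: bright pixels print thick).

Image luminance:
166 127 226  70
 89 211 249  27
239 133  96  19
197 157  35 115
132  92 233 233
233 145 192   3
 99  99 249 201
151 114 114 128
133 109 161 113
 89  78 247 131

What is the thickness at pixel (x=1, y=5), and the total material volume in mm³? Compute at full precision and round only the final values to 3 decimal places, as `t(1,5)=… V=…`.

span = t_max - t_min = 2.38 - 0.72 = 1.660
L(1,5) = 145, L_eff = 1 - 145/255 = 0.431373 (inverted)
t(1,5) = 2.38 - 1.660·0.431373 = 1.664
Σt over all 10·4 pixels = 166981/2550 ≈ 65.4827451
V = pitch²·Σt = 1.02²·166981/2550 = 68.128

t(1,5)=1.664 V=68.128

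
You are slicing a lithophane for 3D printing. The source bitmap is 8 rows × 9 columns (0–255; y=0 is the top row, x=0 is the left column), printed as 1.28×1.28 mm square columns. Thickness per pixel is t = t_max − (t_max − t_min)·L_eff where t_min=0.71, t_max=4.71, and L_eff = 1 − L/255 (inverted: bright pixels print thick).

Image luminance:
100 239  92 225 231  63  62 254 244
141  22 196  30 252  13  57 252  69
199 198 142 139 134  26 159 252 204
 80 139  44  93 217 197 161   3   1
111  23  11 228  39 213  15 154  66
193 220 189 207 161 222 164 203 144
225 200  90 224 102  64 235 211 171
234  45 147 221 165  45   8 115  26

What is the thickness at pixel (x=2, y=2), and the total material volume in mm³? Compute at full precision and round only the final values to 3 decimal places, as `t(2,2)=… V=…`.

span = t_max - t_min = 4.71 - 0.71 = 4.000
L(2,2) = 142, L_eff = 1 - 142/255 = 0.443137 (inverted)
t(2,2) = 4.71 - 4.000·0.443137 = 2.937
Σt over all 8·9 pixels = 265598/1275 ≈ 208.3121569
V = pitch²·Σt = 1.28²·265598/1275 = 341.299

t(2,2)=2.937 V=341.299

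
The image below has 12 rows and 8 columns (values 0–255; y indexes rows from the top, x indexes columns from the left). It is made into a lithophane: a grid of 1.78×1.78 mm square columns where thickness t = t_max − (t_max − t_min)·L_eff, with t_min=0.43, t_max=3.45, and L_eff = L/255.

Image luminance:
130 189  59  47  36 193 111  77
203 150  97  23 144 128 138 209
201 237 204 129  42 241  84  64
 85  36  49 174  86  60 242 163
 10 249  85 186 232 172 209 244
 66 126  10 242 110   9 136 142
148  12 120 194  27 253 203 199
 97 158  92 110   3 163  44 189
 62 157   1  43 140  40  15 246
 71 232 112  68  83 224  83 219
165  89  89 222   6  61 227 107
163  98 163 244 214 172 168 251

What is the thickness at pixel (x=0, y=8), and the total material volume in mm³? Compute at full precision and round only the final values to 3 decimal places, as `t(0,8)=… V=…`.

span = t_max - t_min = 3.45 - 0.43 = 3.020
L(0,8) = 62, L_eff = 62/255 = 0.243137
t(0,8) = 3.45 - 3.020·0.243137 = 2.716
Σt over all 12·8 pixels = 1167197/6375 ≈ 183.0897255
V = pitch²·Σt = 1.78²·1167197/6375 = 580.101

t(0,8)=2.716 V=580.101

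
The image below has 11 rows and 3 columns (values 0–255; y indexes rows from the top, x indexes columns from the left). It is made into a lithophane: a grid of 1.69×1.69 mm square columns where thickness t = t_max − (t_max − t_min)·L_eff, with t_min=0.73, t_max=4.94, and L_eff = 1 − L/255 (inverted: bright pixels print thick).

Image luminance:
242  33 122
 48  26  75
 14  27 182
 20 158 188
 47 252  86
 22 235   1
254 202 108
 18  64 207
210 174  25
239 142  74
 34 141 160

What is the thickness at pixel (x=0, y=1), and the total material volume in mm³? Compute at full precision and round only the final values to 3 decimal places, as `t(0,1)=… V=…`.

span = t_max - t_min = 4.94 - 0.73 = 4.210
L(0,1) = 48, L_eff = 1 - 48/255 = 0.811765 (inverted)
t(0,1) = 4.94 - 4.210·0.811765 = 1.522
Σt over all 11·3 pixels = 89069/1020 ≈ 87.3225490
V = pitch²·Σt = 1.69²·89069/1020 = 249.402

t(0,1)=1.522 V=249.402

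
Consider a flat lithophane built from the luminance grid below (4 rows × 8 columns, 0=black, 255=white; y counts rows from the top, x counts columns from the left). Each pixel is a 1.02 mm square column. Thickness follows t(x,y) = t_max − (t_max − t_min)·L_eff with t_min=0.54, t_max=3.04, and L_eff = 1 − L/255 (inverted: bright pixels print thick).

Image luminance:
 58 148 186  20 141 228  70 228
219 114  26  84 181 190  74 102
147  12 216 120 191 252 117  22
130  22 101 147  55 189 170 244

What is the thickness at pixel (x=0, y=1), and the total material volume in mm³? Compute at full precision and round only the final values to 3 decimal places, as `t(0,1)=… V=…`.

span = t_max - t_min = 3.04 - 0.54 = 2.500
L(0,1) = 219, L_eff = 1 - 219/255 = 0.141176 (inverted)
t(0,1) = 3.04 - 2.500·0.141176 = 2.687
Σt over all 4·8 pixels = 74582/1275 ≈ 58.4956863
V = pitch²·Σt = 1.02²·74582/1275 = 60.859

t(0,1)=2.687 V=60.859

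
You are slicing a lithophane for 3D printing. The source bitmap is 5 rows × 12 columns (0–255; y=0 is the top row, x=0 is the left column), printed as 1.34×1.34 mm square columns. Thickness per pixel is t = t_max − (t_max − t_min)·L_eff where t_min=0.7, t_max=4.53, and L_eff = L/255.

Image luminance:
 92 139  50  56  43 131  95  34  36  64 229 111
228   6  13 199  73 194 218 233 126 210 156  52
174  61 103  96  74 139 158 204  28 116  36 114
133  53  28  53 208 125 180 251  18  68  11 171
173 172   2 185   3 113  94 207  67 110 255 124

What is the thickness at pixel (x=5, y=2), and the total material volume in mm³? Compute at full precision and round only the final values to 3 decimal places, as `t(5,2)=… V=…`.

t(5,2)=2.442 V=302.091

span = t_max - t_min = 4.53 - 0.7 = 3.830
L(5,2) = 139, L_eff = 139/255 = 0.545098
t(5,2) = 4.53 - 3.830·0.545098 = 2.442
Σt over all 5·12 pixels = 858023/5100 ≈ 168.2398039
V = pitch²·Σt = 1.34²·858023/5100 = 302.091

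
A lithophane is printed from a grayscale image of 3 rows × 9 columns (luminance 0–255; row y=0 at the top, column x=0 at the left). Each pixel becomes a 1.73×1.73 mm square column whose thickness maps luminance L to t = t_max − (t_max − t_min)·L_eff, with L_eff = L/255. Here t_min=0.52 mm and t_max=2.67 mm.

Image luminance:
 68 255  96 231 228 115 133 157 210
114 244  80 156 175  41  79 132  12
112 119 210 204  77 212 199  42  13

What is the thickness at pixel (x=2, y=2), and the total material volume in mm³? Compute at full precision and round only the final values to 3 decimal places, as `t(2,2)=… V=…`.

t(2,2)=0.899 V=122.038

span = t_max - t_min = 2.67 - 0.52 = 2.150
L(2,2) = 210, L_eff = 210/255 = 0.823529
t(2,2) = 2.67 - 2.150·0.823529 = 0.899
Σt over all 3·9 pixels = 69319/1700 ≈ 40.7758824
V = pitch²·Σt = 1.73²·69319/1700 = 122.038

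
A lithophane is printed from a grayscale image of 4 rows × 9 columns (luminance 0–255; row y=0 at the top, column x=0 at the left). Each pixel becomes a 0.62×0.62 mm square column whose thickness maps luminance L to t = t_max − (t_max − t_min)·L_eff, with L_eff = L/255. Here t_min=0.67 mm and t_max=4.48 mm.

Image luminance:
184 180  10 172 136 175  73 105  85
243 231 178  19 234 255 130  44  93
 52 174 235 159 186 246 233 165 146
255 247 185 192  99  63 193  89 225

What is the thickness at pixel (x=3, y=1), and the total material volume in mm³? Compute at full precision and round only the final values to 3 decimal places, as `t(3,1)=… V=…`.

t(3,1)=4.196 V=29.310

span = t_max - t_min = 4.48 - 0.67 = 3.810
L(3,1) = 19, L_eff = 19/255 = 0.074510
t(3,1) = 4.48 - 3.810·0.074510 = 4.196
Σt over all 4·9 pixels = 648123/8500 ≈ 76.2497647
V = pitch²·Σt = 0.62²·648123/8500 = 29.310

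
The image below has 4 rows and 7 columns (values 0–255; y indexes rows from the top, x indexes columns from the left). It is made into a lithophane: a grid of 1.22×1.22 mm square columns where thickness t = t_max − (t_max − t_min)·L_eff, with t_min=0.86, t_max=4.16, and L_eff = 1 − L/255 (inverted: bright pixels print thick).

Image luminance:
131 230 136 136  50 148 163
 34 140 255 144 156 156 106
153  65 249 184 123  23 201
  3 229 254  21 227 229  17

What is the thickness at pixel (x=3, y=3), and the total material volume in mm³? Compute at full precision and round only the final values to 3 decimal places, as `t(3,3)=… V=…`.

span = t_max - t_min = 4.16 - 0.86 = 3.300
L(3,3) = 21, L_eff = 1 - 21/255 = 0.917647 (inverted)
t(3,3) = 4.16 - 3.300·0.917647 = 1.132
Σt over all 4·7 pixels = 64061/850 ≈ 75.3658824
V = pitch²·Σt = 1.22²·64061/850 = 112.175

t(3,3)=1.132 V=112.175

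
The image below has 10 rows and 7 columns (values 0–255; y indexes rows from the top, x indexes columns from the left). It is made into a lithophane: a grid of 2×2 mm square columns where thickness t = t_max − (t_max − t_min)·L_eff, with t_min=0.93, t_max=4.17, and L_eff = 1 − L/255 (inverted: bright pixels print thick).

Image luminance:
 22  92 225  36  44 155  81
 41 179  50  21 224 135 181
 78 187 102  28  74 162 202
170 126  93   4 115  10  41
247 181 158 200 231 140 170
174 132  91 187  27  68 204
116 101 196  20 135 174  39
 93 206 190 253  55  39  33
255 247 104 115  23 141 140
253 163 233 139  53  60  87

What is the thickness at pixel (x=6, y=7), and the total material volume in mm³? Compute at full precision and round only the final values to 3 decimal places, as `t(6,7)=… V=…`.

span = t_max - t_min = 4.17 - 0.93 = 3.240
L(6,7) = 33, L_eff = 1 - 33/255 = 0.870588 (inverted)
t(6,7) = 4.17 - 3.240·0.870588 = 1.349
Σt over all 10·7 pixels = 749229/4250 ≈ 176.2891765
V = pitch²·Σt = 2²·749229/4250 = 705.157

t(6,7)=1.349 V=705.157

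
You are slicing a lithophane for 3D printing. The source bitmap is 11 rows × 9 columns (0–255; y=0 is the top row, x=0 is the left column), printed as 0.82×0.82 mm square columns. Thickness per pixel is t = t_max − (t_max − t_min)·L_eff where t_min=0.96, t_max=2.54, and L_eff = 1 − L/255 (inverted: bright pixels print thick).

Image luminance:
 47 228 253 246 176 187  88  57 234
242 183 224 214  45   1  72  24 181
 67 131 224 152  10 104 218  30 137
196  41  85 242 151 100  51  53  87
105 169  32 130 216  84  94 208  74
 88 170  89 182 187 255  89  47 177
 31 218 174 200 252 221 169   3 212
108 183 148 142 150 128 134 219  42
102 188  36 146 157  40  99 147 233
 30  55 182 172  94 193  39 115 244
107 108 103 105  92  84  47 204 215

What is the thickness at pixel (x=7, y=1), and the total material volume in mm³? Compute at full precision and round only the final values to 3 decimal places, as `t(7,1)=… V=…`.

span = t_max - t_min = 2.54 - 0.96 = 1.580
L(7,1) = 24, L_eff = 1 - 24/255 = 0.905882 (inverted)
t(7,1) = 2.54 - 1.580·0.905882 = 1.109
Σt over all 11·9 pixels = 376392/2125 ≈ 177.1256471
V = pitch²·Σt = 0.82²·376392/2125 = 119.099

t(7,1)=1.109 V=119.099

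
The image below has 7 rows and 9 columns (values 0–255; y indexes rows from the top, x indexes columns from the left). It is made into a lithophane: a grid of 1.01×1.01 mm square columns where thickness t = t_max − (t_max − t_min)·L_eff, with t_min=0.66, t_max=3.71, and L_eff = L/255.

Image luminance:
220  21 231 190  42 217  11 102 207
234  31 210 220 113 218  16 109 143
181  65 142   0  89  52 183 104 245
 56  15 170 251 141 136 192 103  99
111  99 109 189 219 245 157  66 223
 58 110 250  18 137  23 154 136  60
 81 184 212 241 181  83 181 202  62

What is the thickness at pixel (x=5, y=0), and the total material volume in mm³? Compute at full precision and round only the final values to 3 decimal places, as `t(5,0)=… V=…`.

t(5,0)=1.115 V=134.108

span = t_max - t_min = 3.71 - 0.66 = 3.050
L(5,0) = 217, L_eff = 217/255 = 0.850980
t(5,0) = 3.71 - 3.050·0.850980 = 1.115
Σt over all 7·9 pixels = 223491/1700 ≈ 131.4652941
V = pitch²·Σt = 1.01²·223491/1700 = 134.108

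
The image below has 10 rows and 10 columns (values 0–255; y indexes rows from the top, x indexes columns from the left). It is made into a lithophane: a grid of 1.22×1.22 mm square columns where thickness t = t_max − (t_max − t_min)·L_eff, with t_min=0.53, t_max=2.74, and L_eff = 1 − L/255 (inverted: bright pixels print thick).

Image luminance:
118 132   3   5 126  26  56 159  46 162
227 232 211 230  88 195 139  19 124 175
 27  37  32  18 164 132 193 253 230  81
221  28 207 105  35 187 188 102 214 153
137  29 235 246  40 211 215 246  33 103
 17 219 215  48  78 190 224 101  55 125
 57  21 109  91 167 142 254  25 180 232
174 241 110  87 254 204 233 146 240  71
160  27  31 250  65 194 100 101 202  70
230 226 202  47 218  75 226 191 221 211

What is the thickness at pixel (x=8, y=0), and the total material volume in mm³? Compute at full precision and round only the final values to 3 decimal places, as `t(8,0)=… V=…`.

t(8,0)=0.929 V=258.601

span = t_max - t_min = 2.74 - 0.53 = 2.210
L(8,0) = 46, L_eff = 1 - 46/255 = 0.819608 (inverted)
t(8,0) = 2.74 - 2.210·0.819608 = 0.929
Σt over all 10·10 pixels = 173.744
V = pitch²·Σt = 1.22²·173.744 = 258.601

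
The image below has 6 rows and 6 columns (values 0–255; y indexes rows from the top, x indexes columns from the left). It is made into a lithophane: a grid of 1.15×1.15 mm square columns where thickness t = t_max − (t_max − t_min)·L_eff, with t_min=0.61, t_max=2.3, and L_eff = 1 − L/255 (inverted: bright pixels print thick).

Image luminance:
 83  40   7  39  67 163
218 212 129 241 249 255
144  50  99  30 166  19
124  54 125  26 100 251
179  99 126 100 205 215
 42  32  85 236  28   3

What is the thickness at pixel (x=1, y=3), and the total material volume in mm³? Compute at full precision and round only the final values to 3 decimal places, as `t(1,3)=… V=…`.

t(1,3)=0.968 V=66.214

span = t_max - t_min = 2.3 - 0.61 = 1.690
L(1,3) = 54, L_eff = 1 - 54/255 = 0.788235 (inverted)
t(1,3) = 2.3 - 1.690·0.788235 = 0.968
Σt over all 6·6 pixels = 1276709/25500 ≈ 50.0670196
V = pitch²·Σt = 1.15²·1276709/25500 = 66.214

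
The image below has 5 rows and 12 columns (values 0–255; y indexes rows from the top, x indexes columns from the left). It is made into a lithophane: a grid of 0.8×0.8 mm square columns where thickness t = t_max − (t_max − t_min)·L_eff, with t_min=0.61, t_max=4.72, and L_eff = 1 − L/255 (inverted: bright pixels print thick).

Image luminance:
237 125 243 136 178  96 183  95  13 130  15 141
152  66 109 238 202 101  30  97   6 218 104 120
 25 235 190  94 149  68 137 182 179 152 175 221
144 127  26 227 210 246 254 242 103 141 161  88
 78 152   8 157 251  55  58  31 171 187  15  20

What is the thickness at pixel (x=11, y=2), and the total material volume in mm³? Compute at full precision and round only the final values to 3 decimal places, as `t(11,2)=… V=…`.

span = t_max - t_min = 4.72 - 0.61 = 4.110
L(11,2) = 221, L_eff = 1 - 221/255 = 0.133333 (inverted)
t(11,2) = 4.72 - 4.110·0.133333 = 4.172
Σt over all 5·12 pixels = 703139/4250 ≈ 165.4444706
V = pitch²·Σt = 0.8²·703139/4250 = 105.884

t(11,2)=4.172 V=105.884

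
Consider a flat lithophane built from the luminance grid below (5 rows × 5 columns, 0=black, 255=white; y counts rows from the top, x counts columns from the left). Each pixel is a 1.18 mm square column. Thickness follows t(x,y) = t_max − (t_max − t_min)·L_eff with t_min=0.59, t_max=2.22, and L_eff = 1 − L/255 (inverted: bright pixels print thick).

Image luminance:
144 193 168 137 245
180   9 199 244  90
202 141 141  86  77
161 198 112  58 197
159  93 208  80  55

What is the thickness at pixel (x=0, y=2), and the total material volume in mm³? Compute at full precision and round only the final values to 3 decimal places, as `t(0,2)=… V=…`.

t(0,2)=1.881 V=52.375

span = t_max - t_min = 2.22 - 0.59 = 1.630
L(0,2) = 202, L_eff = 1 - 202/255 = 0.207843 (inverted)
t(0,2) = 2.22 - 1.630·0.207843 = 1.881
Σt over all 5·5 pixels = 239794/6375 ≈ 37.6147451
V = pitch²·Σt = 1.18²·239794/6375 = 52.375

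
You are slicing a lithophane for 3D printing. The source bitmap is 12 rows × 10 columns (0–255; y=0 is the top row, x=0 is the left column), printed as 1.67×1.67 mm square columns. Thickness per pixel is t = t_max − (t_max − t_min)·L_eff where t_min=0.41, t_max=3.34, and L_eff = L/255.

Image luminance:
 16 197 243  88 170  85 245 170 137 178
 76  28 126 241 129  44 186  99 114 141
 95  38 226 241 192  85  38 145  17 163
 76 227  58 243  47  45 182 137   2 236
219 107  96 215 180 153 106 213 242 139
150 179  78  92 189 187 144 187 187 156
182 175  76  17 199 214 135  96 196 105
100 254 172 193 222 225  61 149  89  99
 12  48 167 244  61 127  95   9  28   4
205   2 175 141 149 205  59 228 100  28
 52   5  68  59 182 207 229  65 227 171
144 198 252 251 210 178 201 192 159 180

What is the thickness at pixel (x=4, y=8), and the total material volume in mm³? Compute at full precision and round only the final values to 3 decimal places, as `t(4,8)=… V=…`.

span = t_max - t_min = 3.34 - 0.41 = 2.930
L(4,8) = 61, L_eff = 61/255 = 0.239216
t(4,8) = 3.34 - 2.930·0.239216 = 2.639
Σt over all 12·10 pixels = 1775669/8500 ≈ 208.9022353
V = pitch²·Σt = 1.67²·1775669/8500 = 582.607

t(4,8)=2.639 V=582.607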